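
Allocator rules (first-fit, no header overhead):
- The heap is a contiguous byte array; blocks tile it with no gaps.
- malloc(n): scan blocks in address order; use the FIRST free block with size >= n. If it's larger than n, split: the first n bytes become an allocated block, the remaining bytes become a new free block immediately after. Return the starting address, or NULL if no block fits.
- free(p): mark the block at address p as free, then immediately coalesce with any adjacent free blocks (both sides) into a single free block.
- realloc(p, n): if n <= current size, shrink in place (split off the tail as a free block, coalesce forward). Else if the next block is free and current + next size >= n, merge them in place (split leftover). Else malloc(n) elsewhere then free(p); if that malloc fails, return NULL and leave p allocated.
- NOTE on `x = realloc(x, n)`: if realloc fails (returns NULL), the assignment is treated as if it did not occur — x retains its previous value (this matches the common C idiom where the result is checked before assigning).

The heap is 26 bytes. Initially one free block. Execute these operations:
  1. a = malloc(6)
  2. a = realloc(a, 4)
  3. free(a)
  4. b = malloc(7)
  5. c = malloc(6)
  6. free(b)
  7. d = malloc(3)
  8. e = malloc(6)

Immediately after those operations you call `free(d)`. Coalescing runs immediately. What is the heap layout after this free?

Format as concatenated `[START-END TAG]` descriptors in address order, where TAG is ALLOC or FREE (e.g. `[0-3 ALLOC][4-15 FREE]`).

Op 1: a = malloc(6) -> a = 0; heap: [0-5 ALLOC][6-25 FREE]
Op 2: a = realloc(a, 4) -> a = 0; heap: [0-3 ALLOC][4-25 FREE]
Op 3: free(a) -> (freed a); heap: [0-25 FREE]
Op 4: b = malloc(7) -> b = 0; heap: [0-6 ALLOC][7-25 FREE]
Op 5: c = malloc(6) -> c = 7; heap: [0-6 ALLOC][7-12 ALLOC][13-25 FREE]
Op 6: free(b) -> (freed b); heap: [0-6 FREE][7-12 ALLOC][13-25 FREE]
Op 7: d = malloc(3) -> d = 0; heap: [0-2 ALLOC][3-6 FREE][7-12 ALLOC][13-25 FREE]
Op 8: e = malloc(6) -> e = 13; heap: [0-2 ALLOC][3-6 FREE][7-12 ALLOC][13-18 ALLOC][19-25 FREE]
free(d): d = 0 -> block [0-2 ALLOC]; mark free, coalesce with adjacent free neighbors -> [0-6 FREE][7-12 ALLOC][13-18 ALLOC][19-25 FREE]

Answer: [0-6 FREE][7-12 ALLOC][13-18 ALLOC][19-25 FREE]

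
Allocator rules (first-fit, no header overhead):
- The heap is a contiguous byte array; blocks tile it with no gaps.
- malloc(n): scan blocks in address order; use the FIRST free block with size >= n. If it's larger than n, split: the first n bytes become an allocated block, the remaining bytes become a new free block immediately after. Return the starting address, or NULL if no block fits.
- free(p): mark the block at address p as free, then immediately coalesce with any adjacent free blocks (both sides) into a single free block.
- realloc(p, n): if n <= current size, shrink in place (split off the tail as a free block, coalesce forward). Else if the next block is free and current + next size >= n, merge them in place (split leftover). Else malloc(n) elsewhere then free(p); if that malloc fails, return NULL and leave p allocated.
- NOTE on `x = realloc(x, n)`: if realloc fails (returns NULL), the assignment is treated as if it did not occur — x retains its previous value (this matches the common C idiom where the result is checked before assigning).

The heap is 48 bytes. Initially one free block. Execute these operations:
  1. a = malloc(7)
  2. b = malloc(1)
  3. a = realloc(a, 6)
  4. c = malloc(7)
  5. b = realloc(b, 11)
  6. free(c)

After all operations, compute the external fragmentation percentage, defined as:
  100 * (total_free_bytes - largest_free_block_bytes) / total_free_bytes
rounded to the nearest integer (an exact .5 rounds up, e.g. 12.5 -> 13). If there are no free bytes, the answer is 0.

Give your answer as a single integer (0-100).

Answer: 29

Derivation:
Op 1: a = malloc(7) -> a = 0; heap: [0-6 ALLOC][7-47 FREE]
Op 2: b = malloc(1) -> b = 7; heap: [0-6 ALLOC][7-7 ALLOC][8-47 FREE]
Op 3: a = realloc(a, 6) -> a = 0; heap: [0-5 ALLOC][6-6 FREE][7-7 ALLOC][8-47 FREE]
Op 4: c = malloc(7) -> c = 8; heap: [0-5 ALLOC][6-6 FREE][7-7 ALLOC][8-14 ALLOC][15-47 FREE]
Op 5: b = realloc(b, 11) -> b = 15; heap: [0-5 ALLOC][6-7 FREE][8-14 ALLOC][15-25 ALLOC][26-47 FREE]
Op 6: free(c) -> (freed c); heap: [0-5 ALLOC][6-14 FREE][15-25 ALLOC][26-47 FREE]
Free blocks: [9 22] total_free=31 largest=22 -> 100*(31-22)/31 = 900/31 ≈ 29.032 -> rounds to 29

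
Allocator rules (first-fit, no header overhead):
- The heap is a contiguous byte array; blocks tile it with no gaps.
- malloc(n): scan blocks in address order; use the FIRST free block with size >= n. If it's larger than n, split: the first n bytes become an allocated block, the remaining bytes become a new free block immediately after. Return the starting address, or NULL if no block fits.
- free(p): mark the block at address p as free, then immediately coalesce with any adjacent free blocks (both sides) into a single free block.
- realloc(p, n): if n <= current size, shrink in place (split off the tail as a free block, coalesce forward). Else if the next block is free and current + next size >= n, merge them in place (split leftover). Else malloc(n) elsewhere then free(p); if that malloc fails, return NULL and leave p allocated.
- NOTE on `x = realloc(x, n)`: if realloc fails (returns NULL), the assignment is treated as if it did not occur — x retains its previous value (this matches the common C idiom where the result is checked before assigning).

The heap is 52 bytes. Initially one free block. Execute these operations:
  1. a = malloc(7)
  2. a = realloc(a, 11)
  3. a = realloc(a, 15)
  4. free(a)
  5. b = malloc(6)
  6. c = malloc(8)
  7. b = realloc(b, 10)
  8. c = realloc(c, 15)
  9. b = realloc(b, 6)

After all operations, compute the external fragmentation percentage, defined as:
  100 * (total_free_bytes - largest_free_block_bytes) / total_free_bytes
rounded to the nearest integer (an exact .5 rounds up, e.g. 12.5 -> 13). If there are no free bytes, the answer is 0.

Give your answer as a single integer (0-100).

Answer: 55

Derivation:
Op 1: a = malloc(7) -> a = 0; heap: [0-6 ALLOC][7-51 FREE]
Op 2: a = realloc(a, 11) -> a = 0; heap: [0-10 ALLOC][11-51 FREE]
Op 3: a = realloc(a, 15) -> a = 0; heap: [0-14 ALLOC][15-51 FREE]
Op 4: free(a) -> (freed a); heap: [0-51 FREE]
Op 5: b = malloc(6) -> b = 0; heap: [0-5 ALLOC][6-51 FREE]
Op 6: c = malloc(8) -> c = 6; heap: [0-5 ALLOC][6-13 ALLOC][14-51 FREE]
Op 7: b = realloc(b, 10) -> b = 14; heap: [0-5 FREE][6-13 ALLOC][14-23 ALLOC][24-51 FREE]
Op 8: c = realloc(c, 15) -> c = 24; heap: [0-13 FREE][14-23 ALLOC][24-38 ALLOC][39-51 FREE]
Op 9: b = realloc(b, 6) -> b = 14; heap: [0-13 FREE][14-19 ALLOC][20-23 FREE][24-38 ALLOC][39-51 FREE]
Free blocks: [14 4 13] total_free=31 largest=14 -> 100*(31-14)/31 = 1700/31 ≈ 54.839 -> rounds to 55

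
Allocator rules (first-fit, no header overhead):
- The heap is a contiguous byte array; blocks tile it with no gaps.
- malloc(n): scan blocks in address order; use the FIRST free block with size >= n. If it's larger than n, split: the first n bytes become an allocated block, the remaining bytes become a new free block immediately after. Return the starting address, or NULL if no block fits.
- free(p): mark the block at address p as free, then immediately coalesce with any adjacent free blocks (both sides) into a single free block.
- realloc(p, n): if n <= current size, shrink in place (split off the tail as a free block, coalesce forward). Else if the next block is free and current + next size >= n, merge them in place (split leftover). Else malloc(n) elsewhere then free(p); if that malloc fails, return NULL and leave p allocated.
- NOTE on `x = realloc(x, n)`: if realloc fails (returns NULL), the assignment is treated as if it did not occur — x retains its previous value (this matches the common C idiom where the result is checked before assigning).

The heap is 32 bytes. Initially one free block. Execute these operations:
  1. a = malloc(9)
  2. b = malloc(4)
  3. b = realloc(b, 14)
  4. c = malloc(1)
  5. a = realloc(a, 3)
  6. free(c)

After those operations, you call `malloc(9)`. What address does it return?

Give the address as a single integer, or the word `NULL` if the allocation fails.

Answer: 23

Derivation:
Op 1: a = malloc(9) -> a = 0; heap: [0-8 ALLOC][9-31 FREE]
Op 2: b = malloc(4) -> b = 9; heap: [0-8 ALLOC][9-12 ALLOC][13-31 FREE]
Op 3: b = realloc(b, 14) -> b = 9; heap: [0-8 ALLOC][9-22 ALLOC][23-31 FREE]
Op 4: c = malloc(1) -> c = 23; heap: [0-8 ALLOC][9-22 ALLOC][23-23 ALLOC][24-31 FREE]
Op 5: a = realloc(a, 3) -> a = 0; heap: [0-2 ALLOC][3-8 FREE][9-22 ALLOC][23-23 ALLOC][24-31 FREE]
Op 6: free(c) -> (freed c); heap: [0-2 ALLOC][3-8 FREE][9-22 ALLOC][23-31 FREE]
malloc(9): first-fit scan over [0-2 ALLOC][3-8 FREE][9-22 ALLOC][23-31 FREE] -> 23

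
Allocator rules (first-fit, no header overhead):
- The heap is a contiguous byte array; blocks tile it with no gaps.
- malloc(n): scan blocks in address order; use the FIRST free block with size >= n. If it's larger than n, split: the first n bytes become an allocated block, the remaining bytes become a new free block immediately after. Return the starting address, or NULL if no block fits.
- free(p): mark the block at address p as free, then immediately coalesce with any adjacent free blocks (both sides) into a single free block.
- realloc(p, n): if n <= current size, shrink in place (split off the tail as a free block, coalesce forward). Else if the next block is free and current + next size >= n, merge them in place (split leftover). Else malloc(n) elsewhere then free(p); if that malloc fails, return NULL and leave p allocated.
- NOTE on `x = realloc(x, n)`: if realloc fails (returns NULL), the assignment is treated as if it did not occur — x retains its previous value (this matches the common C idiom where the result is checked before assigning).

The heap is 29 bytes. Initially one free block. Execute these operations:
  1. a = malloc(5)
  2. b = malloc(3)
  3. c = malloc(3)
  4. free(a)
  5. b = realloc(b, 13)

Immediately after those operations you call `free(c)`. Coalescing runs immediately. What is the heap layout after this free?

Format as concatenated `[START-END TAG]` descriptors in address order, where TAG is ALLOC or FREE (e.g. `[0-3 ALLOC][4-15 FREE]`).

Op 1: a = malloc(5) -> a = 0; heap: [0-4 ALLOC][5-28 FREE]
Op 2: b = malloc(3) -> b = 5; heap: [0-4 ALLOC][5-7 ALLOC][8-28 FREE]
Op 3: c = malloc(3) -> c = 8; heap: [0-4 ALLOC][5-7 ALLOC][8-10 ALLOC][11-28 FREE]
Op 4: free(a) -> (freed a); heap: [0-4 FREE][5-7 ALLOC][8-10 ALLOC][11-28 FREE]
Op 5: b = realloc(b, 13) -> b = 11; heap: [0-7 FREE][8-10 ALLOC][11-23 ALLOC][24-28 FREE]
free(c): c = 8 -> block [8-10 ALLOC]; mark free, coalesce with adjacent free neighbors -> [0-10 FREE][11-23 ALLOC][24-28 FREE]

Answer: [0-10 FREE][11-23 ALLOC][24-28 FREE]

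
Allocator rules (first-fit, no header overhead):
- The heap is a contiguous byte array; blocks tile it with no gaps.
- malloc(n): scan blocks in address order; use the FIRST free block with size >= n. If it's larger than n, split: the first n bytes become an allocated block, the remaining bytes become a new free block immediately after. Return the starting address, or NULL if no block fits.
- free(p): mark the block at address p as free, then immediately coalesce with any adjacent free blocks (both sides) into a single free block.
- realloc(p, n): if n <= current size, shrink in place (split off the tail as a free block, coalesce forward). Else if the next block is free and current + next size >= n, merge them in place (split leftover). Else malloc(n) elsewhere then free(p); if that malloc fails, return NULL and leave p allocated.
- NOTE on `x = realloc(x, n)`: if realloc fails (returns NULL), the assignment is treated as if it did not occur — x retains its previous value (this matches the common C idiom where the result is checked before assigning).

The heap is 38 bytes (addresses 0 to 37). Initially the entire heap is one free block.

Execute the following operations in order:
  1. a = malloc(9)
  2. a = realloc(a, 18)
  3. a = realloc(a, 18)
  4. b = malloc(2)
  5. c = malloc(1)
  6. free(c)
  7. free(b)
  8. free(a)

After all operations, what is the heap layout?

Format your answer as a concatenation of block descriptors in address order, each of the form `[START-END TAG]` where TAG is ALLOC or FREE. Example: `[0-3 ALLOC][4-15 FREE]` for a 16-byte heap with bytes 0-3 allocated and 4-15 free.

Op 1: a = malloc(9) -> a = 0; heap: [0-8 ALLOC][9-37 FREE]
Op 2: a = realloc(a, 18) -> a = 0; heap: [0-17 ALLOC][18-37 FREE]
Op 3: a = realloc(a, 18) -> a = 0; heap: [0-17 ALLOC][18-37 FREE]
Op 4: b = malloc(2) -> b = 18; heap: [0-17 ALLOC][18-19 ALLOC][20-37 FREE]
Op 5: c = malloc(1) -> c = 20; heap: [0-17 ALLOC][18-19 ALLOC][20-20 ALLOC][21-37 FREE]
Op 6: free(c) -> (freed c); heap: [0-17 ALLOC][18-19 ALLOC][20-37 FREE]
Op 7: free(b) -> (freed b); heap: [0-17 ALLOC][18-37 FREE]
Op 8: free(a) -> (freed a); heap: [0-37 FREE]

Answer: [0-37 FREE]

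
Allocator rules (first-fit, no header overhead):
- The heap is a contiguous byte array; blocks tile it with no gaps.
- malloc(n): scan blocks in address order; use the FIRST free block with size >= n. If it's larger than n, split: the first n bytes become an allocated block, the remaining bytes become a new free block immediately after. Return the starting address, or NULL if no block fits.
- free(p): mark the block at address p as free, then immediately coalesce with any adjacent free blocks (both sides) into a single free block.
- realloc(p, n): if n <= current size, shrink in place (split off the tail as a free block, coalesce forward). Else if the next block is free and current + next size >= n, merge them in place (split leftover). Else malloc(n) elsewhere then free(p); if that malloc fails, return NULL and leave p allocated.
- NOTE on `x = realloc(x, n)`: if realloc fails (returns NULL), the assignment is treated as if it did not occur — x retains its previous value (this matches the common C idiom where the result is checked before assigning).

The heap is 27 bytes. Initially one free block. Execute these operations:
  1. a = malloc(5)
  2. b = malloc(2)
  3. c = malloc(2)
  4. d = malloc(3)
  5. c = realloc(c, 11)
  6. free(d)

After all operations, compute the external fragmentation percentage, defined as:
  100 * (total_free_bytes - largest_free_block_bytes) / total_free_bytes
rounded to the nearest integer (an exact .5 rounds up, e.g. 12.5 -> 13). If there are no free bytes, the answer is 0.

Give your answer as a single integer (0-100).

Answer: 44

Derivation:
Op 1: a = malloc(5) -> a = 0; heap: [0-4 ALLOC][5-26 FREE]
Op 2: b = malloc(2) -> b = 5; heap: [0-4 ALLOC][5-6 ALLOC][7-26 FREE]
Op 3: c = malloc(2) -> c = 7; heap: [0-4 ALLOC][5-6 ALLOC][7-8 ALLOC][9-26 FREE]
Op 4: d = malloc(3) -> d = 9; heap: [0-4 ALLOC][5-6 ALLOC][7-8 ALLOC][9-11 ALLOC][12-26 FREE]
Op 5: c = realloc(c, 11) -> c = 12; heap: [0-4 ALLOC][5-6 ALLOC][7-8 FREE][9-11 ALLOC][12-22 ALLOC][23-26 FREE]
Op 6: free(d) -> (freed d); heap: [0-4 ALLOC][5-6 ALLOC][7-11 FREE][12-22 ALLOC][23-26 FREE]
Free blocks: [5 4] total_free=9 largest=5 -> 100*(9-5)/9 = 400/9 ≈ 44.444 -> rounds to 44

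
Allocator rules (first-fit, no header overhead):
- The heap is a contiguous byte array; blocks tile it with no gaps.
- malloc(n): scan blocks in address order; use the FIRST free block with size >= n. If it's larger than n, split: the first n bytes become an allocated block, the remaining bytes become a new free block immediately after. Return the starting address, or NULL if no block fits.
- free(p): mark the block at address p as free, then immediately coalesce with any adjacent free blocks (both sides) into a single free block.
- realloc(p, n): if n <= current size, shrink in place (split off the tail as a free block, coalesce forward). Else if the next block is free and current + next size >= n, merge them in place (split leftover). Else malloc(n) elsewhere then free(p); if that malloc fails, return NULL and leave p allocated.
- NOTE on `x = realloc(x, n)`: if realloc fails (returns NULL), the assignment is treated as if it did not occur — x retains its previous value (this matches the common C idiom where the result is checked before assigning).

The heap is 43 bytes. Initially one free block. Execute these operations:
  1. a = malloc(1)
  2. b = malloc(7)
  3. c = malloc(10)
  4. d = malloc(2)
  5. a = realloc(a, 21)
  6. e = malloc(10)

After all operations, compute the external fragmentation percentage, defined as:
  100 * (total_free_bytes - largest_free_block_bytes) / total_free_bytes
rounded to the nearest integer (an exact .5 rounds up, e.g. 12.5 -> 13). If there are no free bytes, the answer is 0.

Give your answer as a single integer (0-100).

Op 1: a = malloc(1) -> a = 0; heap: [0-0 ALLOC][1-42 FREE]
Op 2: b = malloc(7) -> b = 1; heap: [0-0 ALLOC][1-7 ALLOC][8-42 FREE]
Op 3: c = malloc(10) -> c = 8; heap: [0-0 ALLOC][1-7 ALLOC][8-17 ALLOC][18-42 FREE]
Op 4: d = malloc(2) -> d = 18; heap: [0-0 ALLOC][1-7 ALLOC][8-17 ALLOC][18-19 ALLOC][20-42 FREE]
Op 5: a = realloc(a, 21) -> a = 20; heap: [0-0 FREE][1-7 ALLOC][8-17 ALLOC][18-19 ALLOC][20-40 ALLOC][41-42 FREE]
Op 6: e = malloc(10) -> e = NULL; heap: [0-0 FREE][1-7 ALLOC][8-17 ALLOC][18-19 ALLOC][20-40 ALLOC][41-42 FREE]
Free blocks: [1 2] total_free=3 largest=2 -> 100*(3-2)/3 = 100/3 ≈ 33.333 -> rounds to 33

Answer: 33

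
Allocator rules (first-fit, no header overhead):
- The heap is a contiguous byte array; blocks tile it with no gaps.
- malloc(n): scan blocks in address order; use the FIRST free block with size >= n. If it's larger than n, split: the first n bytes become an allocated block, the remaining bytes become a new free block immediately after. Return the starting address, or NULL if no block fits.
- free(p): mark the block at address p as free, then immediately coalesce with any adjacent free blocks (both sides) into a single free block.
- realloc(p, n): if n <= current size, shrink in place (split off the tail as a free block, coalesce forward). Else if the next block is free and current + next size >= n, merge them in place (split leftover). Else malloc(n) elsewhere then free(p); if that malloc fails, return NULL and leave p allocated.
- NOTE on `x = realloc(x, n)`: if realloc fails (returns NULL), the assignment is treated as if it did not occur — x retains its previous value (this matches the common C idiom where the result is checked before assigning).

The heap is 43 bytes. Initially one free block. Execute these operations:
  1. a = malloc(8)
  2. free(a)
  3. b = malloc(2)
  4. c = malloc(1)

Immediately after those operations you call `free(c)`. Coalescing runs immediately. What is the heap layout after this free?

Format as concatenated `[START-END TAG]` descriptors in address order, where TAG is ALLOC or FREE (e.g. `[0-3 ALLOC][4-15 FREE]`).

Answer: [0-1 ALLOC][2-42 FREE]

Derivation:
Op 1: a = malloc(8) -> a = 0; heap: [0-7 ALLOC][8-42 FREE]
Op 2: free(a) -> (freed a); heap: [0-42 FREE]
Op 3: b = malloc(2) -> b = 0; heap: [0-1 ALLOC][2-42 FREE]
Op 4: c = malloc(1) -> c = 2; heap: [0-1 ALLOC][2-2 ALLOC][3-42 FREE]
free(c): c = 2 -> block [2-2 ALLOC]; mark free, coalesce with adjacent free neighbors -> [0-1 ALLOC][2-42 FREE]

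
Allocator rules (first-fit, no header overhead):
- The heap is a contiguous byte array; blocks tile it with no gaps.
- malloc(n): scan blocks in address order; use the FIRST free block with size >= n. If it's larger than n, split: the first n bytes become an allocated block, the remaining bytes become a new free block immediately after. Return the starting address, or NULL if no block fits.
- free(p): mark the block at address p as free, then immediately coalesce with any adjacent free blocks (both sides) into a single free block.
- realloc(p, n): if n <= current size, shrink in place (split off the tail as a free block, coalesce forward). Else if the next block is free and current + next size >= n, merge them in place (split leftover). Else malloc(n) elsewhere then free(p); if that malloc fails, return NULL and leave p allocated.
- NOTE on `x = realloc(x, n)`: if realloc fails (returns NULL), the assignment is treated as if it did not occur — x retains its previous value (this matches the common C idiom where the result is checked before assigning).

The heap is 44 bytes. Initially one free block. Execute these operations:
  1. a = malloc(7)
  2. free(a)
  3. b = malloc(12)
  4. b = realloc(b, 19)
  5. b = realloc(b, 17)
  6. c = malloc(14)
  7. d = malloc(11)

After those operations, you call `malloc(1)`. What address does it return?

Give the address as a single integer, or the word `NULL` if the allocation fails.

Answer: 42

Derivation:
Op 1: a = malloc(7) -> a = 0; heap: [0-6 ALLOC][7-43 FREE]
Op 2: free(a) -> (freed a); heap: [0-43 FREE]
Op 3: b = malloc(12) -> b = 0; heap: [0-11 ALLOC][12-43 FREE]
Op 4: b = realloc(b, 19) -> b = 0; heap: [0-18 ALLOC][19-43 FREE]
Op 5: b = realloc(b, 17) -> b = 0; heap: [0-16 ALLOC][17-43 FREE]
Op 6: c = malloc(14) -> c = 17; heap: [0-16 ALLOC][17-30 ALLOC][31-43 FREE]
Op 7: d = malloc(11) -> d = 31; heap: [0-16 ALLOC][17-30 ALLOC][31-41 ALLOC][42-43 FREE]
malloc(1): first-fit scan over [0-16 ALLOC][17-30 ALLOC][31-41 ALLOC][42-43 FREE] -> 42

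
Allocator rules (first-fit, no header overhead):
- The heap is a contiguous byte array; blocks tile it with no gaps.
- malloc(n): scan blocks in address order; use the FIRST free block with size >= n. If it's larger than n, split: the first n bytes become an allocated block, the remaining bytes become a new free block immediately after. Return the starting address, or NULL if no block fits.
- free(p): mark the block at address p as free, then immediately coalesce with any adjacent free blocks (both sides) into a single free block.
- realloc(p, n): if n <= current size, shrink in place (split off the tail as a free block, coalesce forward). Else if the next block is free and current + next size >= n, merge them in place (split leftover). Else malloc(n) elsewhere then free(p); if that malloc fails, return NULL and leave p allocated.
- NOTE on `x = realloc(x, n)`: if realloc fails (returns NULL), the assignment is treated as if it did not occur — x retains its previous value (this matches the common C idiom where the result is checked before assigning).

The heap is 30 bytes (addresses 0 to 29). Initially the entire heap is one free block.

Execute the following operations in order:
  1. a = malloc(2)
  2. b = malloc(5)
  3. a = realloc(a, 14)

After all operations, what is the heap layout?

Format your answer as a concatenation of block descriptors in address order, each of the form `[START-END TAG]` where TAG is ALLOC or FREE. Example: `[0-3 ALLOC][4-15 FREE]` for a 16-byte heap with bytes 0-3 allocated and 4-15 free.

Answer: [0-1 FREE][2-6 ALLOC][7-20 ALLOC][21-29 FREE]

Derivation:
Op 1: a = malloc(2) -> a = 0; heap: [0-1 ALLOC][2-29 FREE]
Op 2: b = malloc(5) -> b = 2; heap: [0-1 ALLOC][2-6 ALLOC][7-29 FREE]
Op 3: a = realloc(a, 14) -> a = 7; heap: [0-1 FREE][2-6 ALLOC][7-20 ALLOC][21-29 FREE]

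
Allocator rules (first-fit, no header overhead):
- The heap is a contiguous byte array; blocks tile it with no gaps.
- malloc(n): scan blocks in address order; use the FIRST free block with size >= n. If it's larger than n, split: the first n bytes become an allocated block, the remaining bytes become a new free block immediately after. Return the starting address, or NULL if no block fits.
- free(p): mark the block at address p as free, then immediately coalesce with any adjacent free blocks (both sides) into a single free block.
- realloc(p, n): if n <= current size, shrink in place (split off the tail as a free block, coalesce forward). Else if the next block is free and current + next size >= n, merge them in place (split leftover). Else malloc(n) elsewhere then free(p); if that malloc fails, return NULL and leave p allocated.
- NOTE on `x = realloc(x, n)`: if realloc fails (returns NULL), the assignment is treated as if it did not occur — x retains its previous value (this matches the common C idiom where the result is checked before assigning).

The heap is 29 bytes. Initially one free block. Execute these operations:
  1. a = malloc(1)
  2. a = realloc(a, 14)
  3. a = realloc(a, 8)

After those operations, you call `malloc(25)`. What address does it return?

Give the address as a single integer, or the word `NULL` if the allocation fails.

Answer: NULL

Derivation:
Op 1: a = malloc(1) -> a = 0; heap: [0-0 ALLOC][1-28 FREE]
Op 2: a = realloc(a, 14) -> a = 0; heap: [0-13 ALLOC][14-28 FREE]
Op 3: a = realloc(a, 8) -> a = 0; heap: [0-7 ALLOC][8-28 FREE]
malloc(25): first-fit scan over [0-7 ALLOC][8-28 FREE] -> NULL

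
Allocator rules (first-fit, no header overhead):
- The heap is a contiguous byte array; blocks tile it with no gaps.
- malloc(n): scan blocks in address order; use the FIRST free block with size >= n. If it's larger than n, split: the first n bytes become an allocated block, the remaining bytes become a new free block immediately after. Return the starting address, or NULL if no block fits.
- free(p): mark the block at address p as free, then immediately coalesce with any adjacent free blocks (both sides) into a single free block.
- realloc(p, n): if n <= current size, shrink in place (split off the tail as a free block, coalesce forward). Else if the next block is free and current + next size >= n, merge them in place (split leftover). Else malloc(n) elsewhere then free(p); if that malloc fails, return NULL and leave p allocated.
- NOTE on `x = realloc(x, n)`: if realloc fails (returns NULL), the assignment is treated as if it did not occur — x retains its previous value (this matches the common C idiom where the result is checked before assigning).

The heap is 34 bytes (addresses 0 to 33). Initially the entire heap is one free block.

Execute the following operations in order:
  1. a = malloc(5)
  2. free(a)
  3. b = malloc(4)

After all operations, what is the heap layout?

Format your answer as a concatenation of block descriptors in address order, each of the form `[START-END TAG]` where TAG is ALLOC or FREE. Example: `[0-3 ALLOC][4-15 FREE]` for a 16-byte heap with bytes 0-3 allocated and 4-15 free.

Op 1: a = malloc(5) -> a = 0; heap: [0-4 ALLOC][5-33 FREE]
Op 2: free(a) -> (freed a); heap: [0-33 FREE]
Op 3: b = malloc(4) -> b = 0; heap: [0-3 ALLOC][4-33 FREE]

Answer: [0-3 ALLOC][4-33 FREE]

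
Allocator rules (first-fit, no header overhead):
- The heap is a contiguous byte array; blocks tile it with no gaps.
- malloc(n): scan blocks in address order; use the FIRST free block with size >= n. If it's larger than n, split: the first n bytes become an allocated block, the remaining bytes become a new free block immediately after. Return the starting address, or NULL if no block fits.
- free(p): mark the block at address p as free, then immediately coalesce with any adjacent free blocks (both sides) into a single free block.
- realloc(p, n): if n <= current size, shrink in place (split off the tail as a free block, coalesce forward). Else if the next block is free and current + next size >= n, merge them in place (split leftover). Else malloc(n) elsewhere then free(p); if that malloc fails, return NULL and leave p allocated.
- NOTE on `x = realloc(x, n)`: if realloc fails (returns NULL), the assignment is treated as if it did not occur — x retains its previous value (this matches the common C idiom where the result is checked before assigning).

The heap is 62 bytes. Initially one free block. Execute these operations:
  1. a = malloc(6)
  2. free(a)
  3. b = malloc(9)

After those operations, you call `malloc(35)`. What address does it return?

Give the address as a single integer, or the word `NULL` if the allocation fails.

Op 1: a = malloc(6) -> a = 0; heap: [0-5 ALLOC][6-61 FREE]
Op 2: free(a) -> (freed a); heap: [0-61 FREE]
Op 3: b = malloc(9) -> b = 0; heap: [0-8 ALLOC][9-61 FREE]
malloc(35): first-fit scan over [0-8 ALLOC][9-61 FREE] -> 9

Answer: 9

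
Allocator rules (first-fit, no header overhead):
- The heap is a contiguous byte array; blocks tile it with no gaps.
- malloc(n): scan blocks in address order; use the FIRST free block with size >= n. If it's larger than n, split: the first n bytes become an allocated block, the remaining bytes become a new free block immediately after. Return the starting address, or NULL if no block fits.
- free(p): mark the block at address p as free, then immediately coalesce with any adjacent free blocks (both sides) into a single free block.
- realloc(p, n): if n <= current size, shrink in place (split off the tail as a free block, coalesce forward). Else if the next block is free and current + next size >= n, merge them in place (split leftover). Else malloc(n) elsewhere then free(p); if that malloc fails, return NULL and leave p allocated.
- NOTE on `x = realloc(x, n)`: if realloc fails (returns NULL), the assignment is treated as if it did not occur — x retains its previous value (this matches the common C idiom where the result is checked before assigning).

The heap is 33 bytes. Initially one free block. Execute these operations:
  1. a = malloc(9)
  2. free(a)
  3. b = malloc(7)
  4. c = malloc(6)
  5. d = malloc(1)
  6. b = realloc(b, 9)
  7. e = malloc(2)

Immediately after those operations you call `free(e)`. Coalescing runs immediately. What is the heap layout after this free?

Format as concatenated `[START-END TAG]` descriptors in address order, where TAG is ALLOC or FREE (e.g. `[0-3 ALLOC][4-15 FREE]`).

Op 1: a = malloc(9) -> a = 0; heap: [0-8 ALLOC][9-32 FREE]
Op 2: free(a) -> (freed a); heap: [0-32 FREE]
Op 3: b = malloc(7) -> b = 0; heap: [0-6 ALLOC][7-32 FREE]
Op 4: c = malloc(6) -> c = 7; heap: [0-6 ALLOC][7-12 ALLOC][13-32 FREE]
Op 5: d = malloc(1) -> d = 13; heap: [0-6 ALLOC][7-12 ALLOC][13-13 ALLOC][14-32 FREE]
Op 6: b = realloc(b, 9) -> b = 14; heap: [0-6 FREE][7-12 ALLOC][13-13 ALLOC][14-22 ALLOC][23-32 FREE]
Op 7: e = malloc(2) -> e = 0; heap: [0-1 ALLOC][2-6 FREE][7-12 ALLOC][13-13 ALLOC][14-22 ALLOC][23-32 FREE]
free(e): e = 0 -> block [0-1 ALLOC]; mark free, coalesce with adjacent free neighbors -> [0-6 FREE][7-12 ALLOC][13-13 ALLOC][14-22 ALLOC][23-32 FREE]

Answer: [0-6 FREE][7-12 ALLOC][13-13 ALLOC][14-22 ALLOC][23-32 FREE]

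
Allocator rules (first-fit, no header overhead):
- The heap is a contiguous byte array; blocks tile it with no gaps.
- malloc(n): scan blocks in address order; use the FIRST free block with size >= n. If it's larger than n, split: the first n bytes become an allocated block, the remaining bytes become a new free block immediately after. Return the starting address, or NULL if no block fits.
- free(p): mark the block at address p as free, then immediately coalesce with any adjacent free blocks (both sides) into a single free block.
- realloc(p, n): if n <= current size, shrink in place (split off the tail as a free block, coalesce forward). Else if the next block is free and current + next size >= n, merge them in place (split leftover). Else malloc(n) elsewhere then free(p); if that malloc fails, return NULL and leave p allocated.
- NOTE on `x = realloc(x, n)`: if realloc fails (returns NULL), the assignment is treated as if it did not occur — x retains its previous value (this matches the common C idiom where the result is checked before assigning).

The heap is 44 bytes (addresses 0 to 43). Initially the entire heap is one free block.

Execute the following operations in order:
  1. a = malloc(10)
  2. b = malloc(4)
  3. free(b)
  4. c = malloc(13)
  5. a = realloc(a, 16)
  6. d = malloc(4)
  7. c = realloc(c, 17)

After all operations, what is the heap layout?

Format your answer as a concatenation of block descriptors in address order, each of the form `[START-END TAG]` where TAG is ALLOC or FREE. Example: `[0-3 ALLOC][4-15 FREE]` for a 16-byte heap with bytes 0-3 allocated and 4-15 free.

Answer: [0-3 ALLOC][4-9 FREE][10-22 ALLOC][23-38 ALLOC][39-43 FREE]

Derivation:
Op 1: a = malloc(10) -> a = 0; heap: [0-9 ALLOC][10-43 FREE]
Op 2: b = malloc(4) -> b = 10; heap: [0-9 ALLOC][10-13 ALLOC][14-43 FREE]
Op 3: free(b) -> (freed b); heap: [0-9 ALLOC][10-43 FREE]
Op 4: c = malloc(13) -> c = 10; heap: [0-9 ALLOC][10-22 ALLOC][23-43 FREE]
Op 5: a = realloc(a, 16) -> a = 23; heap: [0-9 FREE][10-22 ALLOC][23-38 ALLOC][39-43 FREE]
Op 6: d = malloc(4) -> d = 0; heap: [0-3 ALLOC][4-9 FREE][10-22 ALLOC][23-38 ALLOC][39-43 FREE]
Op 7: c = realloc(c, 17) -> NULL (c unchanged); heap: [0-3 ALLOC][4-9 FREE][10-22 ALLOC][23-38 ALLOC][39-43 FREE]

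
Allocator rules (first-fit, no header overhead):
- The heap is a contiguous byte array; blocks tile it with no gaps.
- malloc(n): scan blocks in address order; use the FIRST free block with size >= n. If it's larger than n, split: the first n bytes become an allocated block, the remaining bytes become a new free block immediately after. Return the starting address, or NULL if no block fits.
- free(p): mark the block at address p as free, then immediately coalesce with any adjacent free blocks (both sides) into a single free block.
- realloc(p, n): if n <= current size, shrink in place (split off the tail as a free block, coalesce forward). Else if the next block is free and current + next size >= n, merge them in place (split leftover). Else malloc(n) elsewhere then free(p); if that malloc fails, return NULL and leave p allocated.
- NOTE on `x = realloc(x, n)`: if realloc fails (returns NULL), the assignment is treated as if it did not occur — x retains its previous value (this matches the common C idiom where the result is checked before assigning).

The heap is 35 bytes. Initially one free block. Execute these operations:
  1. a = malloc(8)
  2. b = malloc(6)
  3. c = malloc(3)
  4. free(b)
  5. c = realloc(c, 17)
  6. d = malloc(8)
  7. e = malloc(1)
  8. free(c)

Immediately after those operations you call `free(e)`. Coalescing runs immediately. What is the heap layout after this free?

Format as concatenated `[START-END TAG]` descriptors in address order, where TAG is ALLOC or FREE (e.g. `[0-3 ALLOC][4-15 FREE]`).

Answer: [0-7 ALLOC][8-34 FREE]

Derivation:
Op 1: a = malloc(8) -> a = 0; heap: [0-7 ALLOC][8-34 FREE]
Op 2: b = malloc(6) -> b = 8; heap: [0-7 ALLOC][8-13 ALLOC][14-34 FREE]
Op 3: c = malloc(3) -> c = 14; heap: [0-7 ALLOC][8-13 ALLOC][14-16 ALLOC][17-34 FREE]
Op 4: free(b) -> (freed b); heap: [0-7 ALLOC][8-13 FREE][14-16 ALLOC][17-34 FREE]
Op 5: c = realloc(c, 17) -> c = 14; heap: [0-7 ALLOC][8-13 FREE][14-30 ALLOC][31-34 FREE]
Op 6: d = malloc(8) -> d = NULL; heap: [0-7 ALLOC][8-13 FREE][14-30 ALLOC][31-34 FREE]
Op 7: e = malloc(1) -> e = 8; heap: [0-7 ALLOC][8-8 ALLOC][9-13 FREE][14-30 ALLOC][31-34 FREE]
Op 8: free(c) -> (freed c); heap: [0-7 ALLOC][8-8 ALLOC][9-34 FREE]
free(e): e = 8 -> block [8-8 ALLOC]; mark free, coalesce with adjacent free neighbors -> [0-7 ALLOC][8-34 FREE]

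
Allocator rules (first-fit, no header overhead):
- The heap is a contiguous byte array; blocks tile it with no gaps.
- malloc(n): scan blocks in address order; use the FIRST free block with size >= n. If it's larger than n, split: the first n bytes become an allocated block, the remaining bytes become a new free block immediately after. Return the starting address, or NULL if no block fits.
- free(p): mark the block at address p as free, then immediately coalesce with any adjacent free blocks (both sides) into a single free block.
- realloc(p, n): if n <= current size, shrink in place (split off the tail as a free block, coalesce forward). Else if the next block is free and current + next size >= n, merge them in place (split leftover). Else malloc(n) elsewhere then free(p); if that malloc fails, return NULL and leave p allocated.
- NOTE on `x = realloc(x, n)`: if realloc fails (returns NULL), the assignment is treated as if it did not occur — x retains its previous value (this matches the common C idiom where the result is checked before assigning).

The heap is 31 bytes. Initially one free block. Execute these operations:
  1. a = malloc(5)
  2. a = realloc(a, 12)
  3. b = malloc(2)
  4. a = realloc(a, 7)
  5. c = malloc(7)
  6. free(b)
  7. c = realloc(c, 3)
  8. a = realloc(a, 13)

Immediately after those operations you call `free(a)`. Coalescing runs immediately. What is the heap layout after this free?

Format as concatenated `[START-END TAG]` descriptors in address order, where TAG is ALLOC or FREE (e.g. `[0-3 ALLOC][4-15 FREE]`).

Answer: [0-13 FREE][14-16 ALLOC][17-30 FREE]

Derivation:
Op 1: a = malloc(5) -> a = 0; heap: [0-4 ALLOC][5-30 FREE]
Op 2: a = realloc(a, 12) -> a = 0; heap: [0-11 ALLOC][12-30 FREE]
Op 3: b = malloc(2) -> b = 12; heap: [0-11 ALLOC][12-13 ALLOC][14-30 FREE]
Op 4: a = realloc(a, 7) -> a = 0; heap: [0-6 ALLOC][7-11 FREE][12-13 ALLOC][14-30 FREE]
Op 5: c = malloc(7) -> c = 14; heap: [0-6 ALLOC][7-11 FREE][12-13 ALLOC][14-20 ALLOC][21-30 FREE]
Op 6: free(b) -> (freed b); heap: [0-6 ALLOC][7-13 FREE][14-20 ALLOC][21-30 FREE]
Op 7: c = realloc(c, 3) -> c = 14; heap: [0-6 ALLOC][7-13 FREE][14-16 ALLOC][17-30 FREE]
Op 8: a = realloc(a, 13) -> a = 0; heap: [0-12 ALLOC][13-13 FREE][14-16 ALLOC][17-30 FREE]
free(a): a = 0 -> block [0-12 ALLOC]; mark free, coalesce with adjacent free neighbors -> [0-13 FREE][14-16 ALLOC][17-30 FREE]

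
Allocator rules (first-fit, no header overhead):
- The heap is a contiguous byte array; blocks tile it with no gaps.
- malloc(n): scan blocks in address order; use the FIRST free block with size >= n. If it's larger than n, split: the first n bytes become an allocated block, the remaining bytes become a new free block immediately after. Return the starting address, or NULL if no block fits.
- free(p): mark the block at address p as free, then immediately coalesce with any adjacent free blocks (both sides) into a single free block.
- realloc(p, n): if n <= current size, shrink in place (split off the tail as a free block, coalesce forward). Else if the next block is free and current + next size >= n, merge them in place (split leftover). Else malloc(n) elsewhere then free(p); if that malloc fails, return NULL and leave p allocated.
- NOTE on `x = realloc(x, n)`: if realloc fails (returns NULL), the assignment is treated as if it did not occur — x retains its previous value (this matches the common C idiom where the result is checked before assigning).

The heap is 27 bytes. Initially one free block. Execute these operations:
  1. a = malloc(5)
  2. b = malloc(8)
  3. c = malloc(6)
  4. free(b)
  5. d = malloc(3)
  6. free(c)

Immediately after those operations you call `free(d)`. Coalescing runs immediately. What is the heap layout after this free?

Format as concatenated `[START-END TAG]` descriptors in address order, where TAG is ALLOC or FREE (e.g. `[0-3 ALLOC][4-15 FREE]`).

Op 1: a = malloc(5) -> a = 0; heap: [0-4 ALLOC][5-26 FREE]
Op 2: b = malloc(8) -> b = 5; heap: [0-4 ALLOC][5-12 ALLOC][13-26 FREE]
Op 3: c = malloc(6) -> c = 13; heap: [0-4 ALLOC][5-12 ALLOC][13-18 ALLOC][19-26 FREE]
Op 4: free(b) -> (freed b); heap: [0-4 ALLOC][5-12 FREE][13-18 ALLOC][19-26 FREE]
Op 5: d = malloc(3) -> d = 5; heap: [0-4 ALLOC][5-7 ALLOC][8-12 FREE][13-18 ALLOC][19-26 FREE]
Op 6: free(c) -> (freed c); heap: [0-4 ALLOC][5-7 ALLOC][8-26 FREE]
free(d): d = 5 -> block [5-7 ALLOC]; mark free, coalesce with adjacent free neighbors -> [0-4 ALLOC][5-26 FREE]

Answer: [0-4 ALLOC][5-26 FREE]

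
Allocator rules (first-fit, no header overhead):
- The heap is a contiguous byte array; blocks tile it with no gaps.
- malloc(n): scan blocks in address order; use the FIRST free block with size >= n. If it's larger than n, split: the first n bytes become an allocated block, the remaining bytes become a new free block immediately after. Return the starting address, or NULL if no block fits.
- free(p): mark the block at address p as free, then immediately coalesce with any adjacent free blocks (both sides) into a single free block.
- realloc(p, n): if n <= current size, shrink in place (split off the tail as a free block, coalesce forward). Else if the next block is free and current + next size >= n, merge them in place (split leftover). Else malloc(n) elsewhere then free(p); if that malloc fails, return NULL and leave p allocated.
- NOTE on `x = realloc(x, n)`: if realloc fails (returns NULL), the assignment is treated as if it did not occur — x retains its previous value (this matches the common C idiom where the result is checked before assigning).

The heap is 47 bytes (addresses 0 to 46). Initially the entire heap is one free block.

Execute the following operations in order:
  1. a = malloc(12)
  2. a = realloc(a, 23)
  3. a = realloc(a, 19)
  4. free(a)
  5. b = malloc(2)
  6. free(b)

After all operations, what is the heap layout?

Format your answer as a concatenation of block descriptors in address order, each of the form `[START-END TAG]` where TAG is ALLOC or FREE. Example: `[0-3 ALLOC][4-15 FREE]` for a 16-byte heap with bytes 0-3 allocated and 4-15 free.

Answer: [0-46 FREE]

Derivation:
Op 1: a = malloc(12) -> a = 0; heap: [0-11 ALLOC][12-46 FREE]
Op 2: a = realloc(a, 23) -> a = 0; heap: [0-22 ALLOC][23-46 FREE]
Op 3: a = realloc(a, 19) -> a = 0; heap: [0-18 ALLOC][19-46 FREE]
Op 4: free(a) -> (freed a); heap: [0-46 FREE]
Op 5: b = malloc(2) -> b = 0; heap: [0-1 ALLOC][2-46 FREE]
Op 6: free(b) -> (freed b); heap: [0-46 FREE]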